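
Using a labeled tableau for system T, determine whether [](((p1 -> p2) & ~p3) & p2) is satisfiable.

Satisfiable (open branch found)

1. [](((p1 -> p2) & ~p3) & p2), w0
2. ((p1 -> p2) & ~p3) & p2, w0
3. (p1 -> p2) & ~p3, w0
4. p2, w0
5. p1 -> p2, w0
6. ~p3, w0
Accessibility: w0Rw0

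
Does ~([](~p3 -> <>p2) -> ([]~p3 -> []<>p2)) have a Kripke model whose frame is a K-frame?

No, unsatisfiable

1. ~([](~p3 -> <>p2) -> ([]~p3 -> []<>p2)), w0
2. [](~p3 -> <>p2), w0   [~->-rule on 1]
3. ~([]~p3 -> []<>p2), w0   [~->-rule on 1]
4. []~p3, w0   [~->-rule on 3]
5. ~[]<>p2, w0   [~->-rule on 3]
6. ~<>p2, w1   [~[]-rule on 5: fresh world w1, w0Rw1]
7. ~p3 -> <>p2, w1   [[]-rule on 2 via w0Rw1]
8. ~p3, w1   [[]-rule on 4 via w0Rw1]
9. <>p2, w1   [->-rule on 7 (branches; this branch)]
10. p2, w2   [<>-rule on 9: fresh world w2, w1Rw2]
11. ~p2, w2   [~<>-rule on 6 via w1Rw2]
Accessibility: w0Rw1, w1Rw2
Branch closes: p2 and ~p2 both at w2.
(One branch shown.) All branches close.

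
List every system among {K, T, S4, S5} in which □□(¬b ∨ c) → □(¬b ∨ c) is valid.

K-tableau for the negation ¬(□□(¬b ∨ c) → □(¬b ∨ c)):
1. ¬(□□(¬b ∨ c) → □(¬b ∨ c)), 0
2. □□(¬b ∨ c), 0   [¬→-rule on 1]
3. ¬□(¬b ∨ c), 0   [¬→-rule on 1]
4. ¬(¬b ∨ c), 1   [¬□-rule on 3: fresh world 1, 0R1]
5. b, 1   [¬∨-rule on 4]
6. ¬c, 1   [¬∨-rule on 4]
7. □(¬b ∨ c), 1   [□-rule on 2 via 0R1]
Accessibility: 0R1
Complete open branch: countermodel on a K-frame, so not valid in K.
T-tableau for the negation ¬(□□(¬b ∨ c) → □(¬b ∨ c)):
1. ¬(□□(¬b ∨ c) → □(¬b ∨ c)), 0
2. □□(¬b ∨ c), 0   [¬→-rule on 1]
3. ¬□(¬b ∨ c), 0   [¬→-rule on 1]
4. □(¬b ∨ c), 0   [□-rule on 2 via 0R0]
5. ¬b ∨ c, 0   [□-rule on 4 via 0R0]
6. c, 0   [∨-rule on 5 (branches; this branch)]
7. ¬(¬b ∨ c), 1   [¬□-rule on 3: fresh world 1, 0R1]
8. b, 1   [¬∨-rule on 7]
9. ¬c, 1   [¬∨-rule on 7]
10. □(¬b ∨ c), 1   [□-rule on 2 via 0R1]
11. ¬b ∨ c, 1   [□-rule on 4 via 0R1]
12. c, 1   [∨-rule on 11 (branches; this branch)]
Accessibility: 0R0, 0R1, 1R1
Branch closes: c and ¬c both at 1.
Every branch closes (one shown): valid in T, hence also in S4, S5 (every theorem of T is a theorem of S4 and S5).

T, S4, S5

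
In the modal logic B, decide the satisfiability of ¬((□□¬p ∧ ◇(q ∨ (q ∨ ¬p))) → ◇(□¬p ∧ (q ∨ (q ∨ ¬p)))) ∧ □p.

1. ¬((□□¬p ∧ ◇(q ∨ (q ∨ ¬p))) → ◇(□¬p ∧ (q ∨ (q ∨ ¬p)))) ∧ □p, u
2. ¬((□□¬p ∧ ◇(q ∨ (q ∨ ¬p))) → ◇(□¬p ∧ (q ∨ (q ∨ ¬p)))), u
3. □p, u
4. □□¬p ∧ ◇(q ∨ (q ∨ ¬p)), u
5. ¬◇(□¬p ∧ (q ∨ (q ∨ ¬p))), u
6. □□¬p, u
7. ◇(q ∨ (q ∨ ¬p)), u
8. p, u
9. ¬(□¬p ∧ (q ∨ (q ∨ ¬p))), u
10. □¬p, u
11. ¬p, u
Accessibility: uRu
Branch closes: p and ¬p both at u.
All branches of the tableau close; one closing branch shown above.

Unsatisfiable (every branch closes)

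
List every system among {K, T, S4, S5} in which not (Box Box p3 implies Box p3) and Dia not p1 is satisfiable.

K

K-tableau for the formula:
1. not (Box Box p3 implies Box p3) and Dia not p1, 0
2. not (Box Box p3 implies Box p3), 0   [and-rule on 1]
3. Dia not p1, 0   [and-rule on 1]
4. Box Box p3, 0   [neg-implies-rule on 2]
5. not Box p3, 0   [neg-implies-rule on 2]
6. not p1, 1   [Dia-rule on 3: fresh world 1, 0R1]
7. Box p3, 1   [Box-rule on 4 via 0R1]
8. not p3, 2   [neg-Box-rule on 5: fresh world 2, 0R2]
9. Box p3, 2   [Box-rule on 4 via 0R2]
Accessibility: 0R1, 0R2
Complete open branch: satisfiable in K.
T-tableau for the formula:
1. not (Box Box p3 implies Box p3) and Dia not p1, 0
2. not (Box Box p3 implies Box p3), 0   [and-rule on 1]
3. Dia not p1, 0   [and-rule on 1]
4. Box Box p3, 0   [neg-implies-rule on 2]
5. not Box p3, 0   [neg-implies-rule on 2]
6. Box p3, 0   [Box-rule on 4 via 0R0]
7. p3, 0   [Box-rule on 6 via 0R0]
8. not p1, 1   [Dia-rule on 3: fresh world 1, 0R1]
9. Box p3, 1   [Box-rule on 4 via 0R1]
10. p3, 1   [Box-rule on 6 via 0R1]
11. not p3, 2   [neg-Box-rule on 5: fresh world 2, 0R2]
12. Box p3, 2   [Box-rule on 4 via 0R2]
13. p3, 2   [Box-rule on 6 via 0R2]
Accessibility: 0R0, 0R1, 0R2, 1R1, 2R2
Branch closes: p3 and not p3 both at 2.
Every branch closes (one shown): unsatisfiable in T, hence also in S4, S5 (every S4/S5-frame is a T-frame).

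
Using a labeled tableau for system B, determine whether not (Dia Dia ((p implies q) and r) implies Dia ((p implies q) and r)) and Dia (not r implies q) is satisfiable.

1. not (Dia Dia ((p implies q) and r) implies Dia ((p implies q) and r)) and Dia (not r implies q), u
2. not (Dia Dia ((p implies q) and r) implies Dia ((p implies q) and r)), u
3. Dia (not r implies q), u
4. Dia Dia ((p implies q) and r), u
5. not Dia ((p implies q) and r), u
6. not ((p implies q) and r), u
7. not r, u
8. not r implies q, v
9. not ((p implies q) and r), v
10. q, v
11. not r, v
12. Dia ((p implies q) and r), w
13. not ((p implies q) and r), w
14. not r, w
15. (p implies q) and r, x
16. p implies q, x
17. r, x
18. q, x
Accessibility: uRu, uRv, uRw, vRu, vRv, wRu, wRw, wRx, xRw, xRx

Satisfiable (open branch found)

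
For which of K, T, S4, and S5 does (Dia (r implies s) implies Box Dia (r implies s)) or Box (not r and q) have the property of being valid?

S4-tableau for the negation not ((Dia (r implies s) implies Box Dia (r implies s)) or Box (not r and q)):
1. not ((Dia (r implies s) implies Box Dia (r implies s)) or Box (not r and q)), u
2. not (Dia (r implies s) implies Box Dia (r implies s)), u
3. not Box (not r and q), u
4. Dia (r implies s), u
5. not Box Dia (r implies s), u
6. not (not r and q), v
7. not q, v
8. r implies s, w
9. s, w
10. not Dia (r implies s), x
11. not (r implies s), x
12. r, x
13. not s, x
Accessibility: uRu, uRv, uRw, uRx, vRv, wRw, xRx
Complete open branch: countermodel on an S4-frame, so not valid in S4, nor in K, T (the same frame is also a K-frame and a T-frame).
S5-tableau for the negation not ((Dia (r implies s) implies Box Dia (r implies s)) or Box (not r and q)):
1. not ((Dia (r implies s) implies Box Dia (r implies s)) or Box (not r and q)), u
2. not (Dia (r implies s) implies Box Dia (r implies s)), u
3. not Box (not r and q), u
4. Dia (r implies s), u
5. not Box Dia (r implies s), u
6. not (not r and q), v
7. not q, v
8. r implies s, w
9. s, w
10. not Dia (r implies s), x
11. not (r implies s), u
12. r, u
13. not s, u
14. not (r implies s), v
15. r, v
16. not s, v
17. not (r implies s), w
18. r, w
19. not s, w
Accessibility: uRu, uRv, uRw, uRx, vRu, vRv, vRw, vRx, wRu, wRv, wRw, wRx, xRu, xRv, xRw, xRx
Branch closes: s and not s both at w.
Every branch closes (one shown): valid in S5.

S5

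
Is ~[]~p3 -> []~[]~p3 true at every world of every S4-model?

Invalid (countermodel exists)

Tableau for the negation ~(~[]~p3 -> []~[]~p3):
1. ~(~[]~p3 -> []~[]~p3), 0
2. ~[]~p3, 0
3. ~[]~[]~p3, 0
4. p3, 1
5. []~p3, 2
6. ~p3, 2
Accessibility: 0R0, 0R1, 0R2, 1R1, 2R2
The negation has an open branch (countermodel exists).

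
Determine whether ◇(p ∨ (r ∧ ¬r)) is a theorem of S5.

Tableau for the negation ¬◇(p ∨ (r ∧ ¬r)):
1. ¬◇(p ∨ (r ∧ ¬r)), 0
2. ¬(p ∨ (r ∧ ¬r)), 0
3. ¬p, 0
4. ¬(r ∧ ¬r), 0
5. r, 0
Accessibility: 0R0
The negation has an open branch (countermodel exists).

Invalid (countermodel exists)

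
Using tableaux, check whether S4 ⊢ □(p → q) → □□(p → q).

Yes, valid

Tableau for the negation ¬(□(p → q) → □□(p → q)):
1. ¬(□(p → q) → □□(p → q)), w0
2. □(p → q), w0
3. ¬□□(p → q), w0
4. p → q, w0
5. q, w0
6. ¬□(p → q), w1
7. p → q, w1
8. q, w1
9. ¬(p → q), w2
10. p, w2
11. ¬q, w2
12. p → q, w2
13. q, w2
Accessibility: w0Rw0, w0Rw1, w0Rw2, w1Rw1, w1Rw2, w2Rw2
Branch closes: q and ¬q both at w2.
All branches of the negation close; one closing branch shown above.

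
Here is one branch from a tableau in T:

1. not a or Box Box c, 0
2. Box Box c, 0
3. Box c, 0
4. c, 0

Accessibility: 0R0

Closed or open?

Open

No atom appears with both signs at the same world.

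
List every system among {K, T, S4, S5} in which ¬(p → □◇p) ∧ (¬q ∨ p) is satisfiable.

K, T, S4

S5-tableau for the formula:
1. ¬(p → □◇p) ∧ (¬q ∨ p), u
2. ¬(p → □◇p), u   [∧-rule on 1]
3. ¬q ∨ p, u   [∧-rule on 1]
4. p, u   [¬→-rule on 2]
5. ¬□◇p, u   [¬→-rule on 2]
6. ¬◇p, v   [¬□-rule on 5: fresh world v, uRv]
7. ¬p, u   [¬◇-rule on 6 via vRu]
Accessibility: uRu, uRv, vRu, vRv
Branch closes: p and ¬p both at u.
Every branch closes (one shown): unsatisfiable in S5.
S4-tableau for the formula:
1. ¬(p → □◇p) ∧ (¬q ∨ p), u
2. ¬(p → □◇p), u   [∧-rule on 1]
3. ¬q ∨ p, u   [∧-rule on 1]
4. p, u   [¬→-rule on 2]
5. ¬□◇p, u   [¬→-rule on 2]
6. ¬◇p, v   [¬□-rule on 5: fresh world v, uRv]
7. ¬p, v   [¬◇-rule on 6 via vRv]
Accessibility: uRu, uRv, vRv
Complete open branch: satisfiable in S4, hence also in K, T (this S4-model is also a K-model and a T-model).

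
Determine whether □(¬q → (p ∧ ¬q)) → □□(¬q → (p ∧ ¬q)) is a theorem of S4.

Valid

Tableau for the negation ¬(□(¬q → (p ∧ ¬q)) → □□(¬q → (p ∧ ¬q))):
1. ¬(□(¬q → (p ∧ ¬q)) → □□(¬q → (p ∧ ¬q))), 0
2. □(¬q → (p ∧ ¬q)), 0
3. ¬□□(¬q → (p ∧ ¬q)), 0
4. ¬q → (p ∧ ¬q), 0
5. p ∧ ¬q, 0
6. p, 0
7. ¬q, 0
8. ¬□(¬q → (p ∧ ¬q)), 1
9. ¬q → (p ∧ ¬q), 1
10. p ∧ ¬q, 1
11. p, 1
12. ¬q, 1
13. ¬(¬q → (p ∧ ¬q)), 2
14. ¬q, 2
15. ¬(p ∧ ¬q), 2
16. ¬q → (p ∧ ¬q), 2
17. ¬p, 2
18. p ∧ ¬q, 2
19. p, 2
Accessibility: 0R0, 0R1, 0R2, 1R1, 1R2, 2R2
Branch closes: p and ¬p both at 2.
Every branch of the negation's tableau closes; the branch above is one of them.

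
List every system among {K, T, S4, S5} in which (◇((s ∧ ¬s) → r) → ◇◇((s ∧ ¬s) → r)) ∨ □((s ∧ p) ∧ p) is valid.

T-tableau for the negation ¬((◇((s ∧ ¬s) → r) → ◇◇((s ∧ ¬s) → r)) ∨ □((s ∧ p) ∧ p)):
1. ¬((◇((s ∧ ¬s) → r) → ◇◇((s ∧ ¬s) → r)) ∨ □((s ∧ p) ∧ p)), w0
2. ¬(◇((s ∧ ¬s) → r) → ◇◇((s ∧ ¬s) → r)), w0   [¬∨-rule on 1]
3. ¬□((s ∧ p) ∧ p), w0   [¬∨-rule on 1]
4. ◇((s ∧ ¬s) → r), w0   [¬→-rule on 2]
5. ¬◇◇((s ∧ ¬s) → r), w0   [¬→-rule on 2]
6. ¬◇((s ∧ ¬s) → r), w0   [¬◇-rule on 5 via w0Rw0]
7. ¬((s ∧ ¬s) → r), w0   [¬◇-rule on 6 via w0Rw0]
8. s ∧ ¬s, w0   [¬→-rule on 7]
9. ¬r, w0   [¬→-rule on 7]
10. s, w0   [∧-rule on 8]
11. ¬s, w0   [∧-rule on 8]
Accessibility: w0Rw0
Branch closes: s and ¬s both at w0.
Every branch closes (one shown): valid in T, hence also in S4, S5 (every theorem of T is a theorem of S4 and S5).
K-tableau for the negation ¬((◇((s ∧ ¬s) → r) → ◇◇((s ∧ ¬s) → r)) ∨ □((s ∧ p) ∧ p)):
1. ¬((◇((s ∧ ¬s) → r) → ◇◇((s ∧ ¬s) → r)) ∨ □((s ∧ p) ∧ p)), w0
2. ¬(◇((s ∧ ¬s) → r) → ◇◇((s ∧ ¬s) → r)), w0   [¬∨-rule on 1]
3. ¬□((s ∧ p) ∧ p), w0   [¬∨-rule on 1]
4. ◇((s ∧ ¬s) → r), w0   [¬→-rule on 2]
5. ¬◇◇((s ∧ ¬s) → r), w0   [¬→-rule on 2]
6. ¬((s ∧ p) ∧ p), w1   [¬□-rule on 3: fresh world w1, w0Rw1]
7. ¬◇((s ∧ ¬s) → r), w1   [¬◇-rule on 5 via w0Rw1]
8. ¬p, w1   [¬∧-rule on 6 (branches; this branch)]
9. (s ∧ ¬s) → r, w2   [◇-rule on 4: fresh world w2, w0Rw2]
10. ¬◇((s ∧ ¬s) → r), w2   [¬◇-rule on 5 via w0Rw2]
11. r, w2   [→-rule on 9 (branches; this branch)]
Accessibility: w0Rw1, w0Rw2
Complete open branch: countermodel on a K-frame, so not valid in K.

T, S4, S5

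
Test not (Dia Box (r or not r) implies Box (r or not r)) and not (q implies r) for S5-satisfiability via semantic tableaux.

Unsatisfiable

1. not (Dia Box (r or not r) implies Box (r or not r)) and not (q implies r), u
2. not (Dia Box (r or not r) implies Box (r or not r)), u
3. not (q implies r), u
4. Dia Box (r or not r), u
5. not Box (r or not r), u
6. q, u
7. not r, u
8. Box (r or not r), v
9. r or not r, u
10. r or not r, v
11. not r, v
12. not (r or not r), w
13. not r, w
14. r, w
Accessibility: uRu, uRv, uRw, vRu, vRv, vRw, wRu, wRv, wRw
Branch closes: r and not r both at w.
(One branch shown.) All branches close.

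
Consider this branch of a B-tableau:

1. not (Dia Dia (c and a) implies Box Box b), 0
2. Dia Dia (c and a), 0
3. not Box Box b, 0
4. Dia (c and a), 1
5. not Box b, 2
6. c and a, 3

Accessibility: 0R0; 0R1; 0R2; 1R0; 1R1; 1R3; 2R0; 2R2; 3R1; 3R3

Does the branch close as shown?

No world carries both an atom and its negation.

Not closed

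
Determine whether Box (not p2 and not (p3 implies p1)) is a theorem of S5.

Tableau for the negation not Box (not p2 and not (p3 implies p1)):
1. not Box (not p2 and not (p3 implies p1)), w0
2. not (not p2 and not (p3 implies p1)), w1
3. p3 implies p1, w1
4. p1, w1
Accessibility: w0Rw0, w0Rw1, w1Rw0, w1Rw1
The negation has an open branch (countermodel exists).

Invalid (countermodel exists)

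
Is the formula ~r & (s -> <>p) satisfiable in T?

Yes, satisfiable

1. ~r & (s -> <>p), u
2. ~r, u
3. s -> <>p, u
4. <>p, u
5. p, v
Accessibility: uRu, uRv, vRv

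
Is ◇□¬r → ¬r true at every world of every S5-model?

Tableau for the negation ¬(◇□¬r → ¬r):
1. ¬(◇□¬r → ¬r), 0
2. ◇□¬r, 0
3. r, 0
4. □¬r, 1
5. ¬r, 0
Accessibility: 0R0, 0R1, 1R0, 1R1
Branch closes: r and ¬r both at 0.
All branches of the negation close; one closing branch shown above.

Valid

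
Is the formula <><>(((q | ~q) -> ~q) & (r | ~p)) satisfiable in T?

1. <><>(((q | ~q) -> ~q) & (r | ~p)), w0
2. <>(((q | ~q) -> ~q) & (r | ~p)), w1
3. ((q | ~q) -> ~q) & (r | ~p), w2
4. (q | ~q) -> ~q, w2
5. r | ~p, w2
6. ~q, w2
7. ~p, w2
Accessibility: w0Rw0, w0Rw1, w1Rw1, w1Rw2, w2Rw2

Satisfiable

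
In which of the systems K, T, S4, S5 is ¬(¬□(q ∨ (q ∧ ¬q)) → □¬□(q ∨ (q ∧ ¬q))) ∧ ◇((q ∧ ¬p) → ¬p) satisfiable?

S4-tableau for the formula:
1. ¬(¬□(q ∨ (q ∧ ¬q)) → □¬□(q ∨ (q ∧ ¬q))) ∧ ◇((q ∧ ¬p) → ¬p), u
2. ¬(¬□(q ∨ (q ∧ ¬q)) → □¬□(q ∨ (q ∧ ¬q))), u
3. ◇((q ∧ ¬p) → ¬p), u
4. ¬□(q ∨ (q ∧ ¬q)), u
5. ¬□¬□(q ∨ (q ∧ ¬q)), u
6. (q ∧ ¬p) → ¬p, v
7. ¬p, v
8. ¬(q ∨ (q ∧ ¬q)), w
9. ¬q, w
10. ¬(q ∧ ¬q), w
11. □(q ∨ (q ∧ ¬q)), x
12. q ∨ (q ∧ ¬q), x
13. q, x
Accessibility: uRu, uRv, uRw, uRx, vRv, wRw, xRx
Complete open branch: satisfiable in S4, hence also in K, T (this S4-model is also a K-model and a T-model).
S5-tableau for the formula:
1. ¬(¬□(q ∨ (q ∧ ¬q)) → □¬□(q ∨ (q ∧ ¬q))) ∧ ◇((q ∧ ¬p) → ¬p), u
2. ¬(¬□(q ∨ (q ∧ ¬q)) → □¬□(q ∨ (q ∧ ¬q))), u
3. ◇((q ∧ ¬p) → ¬p), u
4. ¬□(q ∨ (q ∧ ¬q)), u
5. ¬□¬□(q ∨ (q ∧ ¬q)), u
6. (q ∧ ¬p) → ¬p, v
7. ¬(q ∧ ¬p), v
8. p, v
9. ¬(q ∨ (q ∧ ¬q)), w
10. ¬q, w
11. ¬(q ∧ ¬q), w
12. □(q ∨ (q ∧ ¬q)), x
13. q ∨ (q ∧ ¬q), u
14. q ∨ (q ∧ ¬q), v
15. q ∨ (q ∧ ¬q), w
16. q ∨ (q ∧ ¬q), x
17. q, u
18. q, v
19. q ∧ ¬q, w
20. q, w
Accessibility: uRu, uRv, uRw, uRx, vRu, vRv, vRw, vRx, wRu, wRv, wRw, wRx, xRu, xRv, xRw, xRx
Branch closes: q and ¬q both at w.
Every branch closes (one shown): unsatisfiable in S5.

K, T, S4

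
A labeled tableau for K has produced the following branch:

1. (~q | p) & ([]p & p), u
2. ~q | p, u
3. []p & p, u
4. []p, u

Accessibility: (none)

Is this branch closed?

There is no literal clash: for every atom and world, at most one sign appears.

No, open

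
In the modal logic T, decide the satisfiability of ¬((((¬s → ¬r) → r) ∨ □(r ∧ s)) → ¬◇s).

1. ¬((((¬s → ¬r) → r) ∨ □(r ∧ s)) → ¬◇s), w0
2. ((¬s → ¬r) → r) ∨ □(r ∧ s), w0
3. ◇s, w0
4. □(r ∧ s), w0
5. r ∧ s, w0
6. r, w0
7. s, w0
8. s, w1
9. r ∧ s, w1
10. r, w1
Accessibility: w0Rw0, w0Rw1, w1Rw1

Satisfiable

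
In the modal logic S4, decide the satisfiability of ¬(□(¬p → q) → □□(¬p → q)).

Unsatisfiable (every branch closes)

1. ¬(□(¬p → q) → □□(¬p → q)), u
2. □(¬p → q), u
3. ¬□□(¬p → q), u
4. ¬p → q, u
5. q, u
6. ¬□(¬p → q), v
7. ¬p → q, v
8. q, v
9. ¬(¬p → q), w
10. ¬p, w
11. ¬q, w
12. ¬p → q, w
13. q, w
Accessibility: uRu, uRv, uRw, vRv, vRw, wRw
Branch closes: q and ¬q both at w.
(One branch shown.) All branches close.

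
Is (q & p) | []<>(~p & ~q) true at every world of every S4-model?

Not valid

Tableau for the negation ~((q & p) | []<>(~p & ~q)):
1. ~((q & p) | []<>(~p & ~q)), 0
2. ~(q & p), 0   [~|-rule on 1]
3. ~[]<>(~p & ~q), 0   [~|-rule on 1]
4. ~p, 0   [~&-rule on 2 (branches; this branch)]
5. ~<>(~p & ~q), 1   [~[]-rule on 3: fresh world 1, 0R1]
6. ~(~p & ~q), 1   [~<>-rule on 5 via 1R1]
7. q, 1   [~&-rule on 6 (branches; this branch)]
Accessibility: 0R0, 0R1, 1R1
The negation has an open branch (countermodel exists).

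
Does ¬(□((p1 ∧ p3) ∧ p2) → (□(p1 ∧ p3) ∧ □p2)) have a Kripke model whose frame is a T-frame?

Unsatisfiable

1. ¬(□((p1 ∧ p3) ∧ p2) → (□(p1 ∧ p3) ∧ □p2)), u
2. □((p1 ∧ p3) ∧ p2), u
3. ¬(□(p1 ∧ p3) ∧ □p2), u
4. (p1 ∧ p3) ∧ p2, u
5. p1 ∧ p3, u
6. p2, u
7. p1, u
8. p3, u
9. ¬□(p1 ∧ p3), u
10. ¬(p1 ∧ p3), v
11. (p1 ∧ p3) ∧ p2, v
12. p1 ∧ p3, v
13. p2, v
14. p1, v
15. p3, v
16. ¬p3, v
Accessibility: uRu, uRv, vRv
Branch closes: p3 and ¬p3 both at v.
(One branch shown.) All branches close.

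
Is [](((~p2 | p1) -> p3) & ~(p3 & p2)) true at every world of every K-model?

Tableau for the negation ~[](((~p2 | p1) -> p3) & ~(p3 & p2)):
1. ~[](((~p2 | p1) -> p3) & ~(p3 & p2)), w0
2. ~(((~p2 | p1) -> p3) & ~(p3 & p2)), w1
3. p3 & p2, w1
4. p3, w1
5. p2, w1
Accessibility: w0Rw1
The negation has an open branch (countermodel exists).

No, not valid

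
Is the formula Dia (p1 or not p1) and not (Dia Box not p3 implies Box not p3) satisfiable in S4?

1. Dia (p1 or not p1) and not (Dia Box not p3 implies Box not p3), u
2. Dia (p1 or not p1), u
3. not (Dia Box not p3 implies Box not p3), u
4. Dia Box not p3, u
5. not Box not p3, u
6. p1 or not p1, v
7. not p1, v
8. Box not p3, w
9. not p3, w
10. p3, x
Accessibility: uRu, uRv, uRw, uRx, vRv, wRw, xRx

Satisfiable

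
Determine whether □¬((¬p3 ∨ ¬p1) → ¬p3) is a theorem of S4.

Tableau for the negation ¬□¬((¬p3 ∨ ¬p1) → ¬p3):
1. ¬□¬((¬p3 ∨ ¬p1) → ¬p3), u
2. (¬p3 ∨ ¬p1) → ¬p3, v   [¬□-rule on 1: fresh world v, uRv]
3. ¬p3, v   [→-rule on 2 (branches; this branch)]
Accessibility: uRu, uRv, vRv
The negation has an open branch (countermodel exists).

Invalid (countermodel exists)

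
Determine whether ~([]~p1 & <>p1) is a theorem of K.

Tableau for the negation []~p1 & <>p1:
1. []~p1 & <>p1, u
2. []~p1, u
3. <>p1, u
4. p1, v
5. ~p1, v
Accessibility: uRv
Branch closes: p1 and ~p1 both at v.
All branches of the negation close; one closing branch shown above.

Valid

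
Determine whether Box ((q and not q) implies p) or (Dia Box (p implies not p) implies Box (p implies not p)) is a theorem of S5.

Tableau for the negation not (Box ((q and not q) implies p) or (Dia Box (p implies not p) implies Box (p implies not p))):
1. not (Box ((q and not q) implies p) or (Dia Box (p implies not p) implies Box (p implies not p))), w0
2. not Box ((q and not q) implies p), w0
3. not (Dia Box (p implies not p) implies Box (p implies not p)), w0
4. Dia Box (p implies not p), w0
5. not Box (p implies not p), w0
6. not ((q and not q) implies p), w1
7. q and not q, w1
8. not p, w1
9. q, w1
10. not q, w1
Accessibility: w0Rw0, w0Rw1, w1Rw0, w1Rw1
Branch closes: q and not q both at w1.
All branches of the negation close; one closing branch shown above.

Valid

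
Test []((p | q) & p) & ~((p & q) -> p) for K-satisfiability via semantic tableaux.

1. []((p | q) & p) & ~((p & q) -> p), u
2. []((p | q) & p), u
3. ~((p & q) -> p), u
4. p & q, u
5. ~p, u
6. p, u
7. q, u
Branch closes: p and ~p both at u.
(One branch shown.) All branches close.

Unsatisfiable (every branch closes)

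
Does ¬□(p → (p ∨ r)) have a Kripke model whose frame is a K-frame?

Unsatisfiable

1. ¬□(p → (p ∨ r)), u
2. ¬(p → (p ∨ r)), v   [¬□-rule on 1: fresh world v, uRv]
3. p, v   [¬→-rule on 2]
4. ¬(p ∨ r), v   [¬→-rule on 2]
5. ¬p, v   [¬∨-rule on 4]
6. ¬r, v   [¬∨-rule on 4]
Accessibility: uRv
Branch closes: p and ¬p both at v.
All branches of the tableau close; one closing branch shown above.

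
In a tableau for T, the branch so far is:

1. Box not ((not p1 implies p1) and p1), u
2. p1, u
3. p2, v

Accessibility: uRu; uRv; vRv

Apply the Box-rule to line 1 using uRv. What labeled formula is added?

not ((not p1 implies p1) and p1), v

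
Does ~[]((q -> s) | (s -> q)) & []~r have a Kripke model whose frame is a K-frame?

Unsatisfiable (every branch closes)

1. ~[]((q -> s) | (s -> q)) & []~r, 0
2. ~[]((q -> s) | (s -> q)), 0
3. []~r, 0
4. ~((q -> s) | (s -> q)), 1
5. ~(q -> s), 1
6. ~(s -> q), 1
7. q, 1
8. ~s, 1
9. s, 1
10. ~q, 1
Accessibility: 0R1
Branch closes: s and ~s both at 1.
Every branch closes; the branch above is one of them.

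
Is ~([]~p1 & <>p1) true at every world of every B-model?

Valid in B

Tableau for the negation []~p1 & <>p1:
1. []~p1 & <>p1, u
2. []~p1, u
3. <>p1, u
4. ~p1, u
5. p1, v
6. ~p1, v
Accessibility: uRu, uRv, vRu, vRv
Branch closes: p1 and ~p1 both at v.
All branches of the negation close; one closing branch shown above.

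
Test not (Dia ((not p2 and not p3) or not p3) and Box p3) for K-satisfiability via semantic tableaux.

1. not (Dia ((not p2 and not p3) or not p3) and Box p3), u
2. not Box p3, u
3. not p3, v
Accessibility: uRv

Satisfiable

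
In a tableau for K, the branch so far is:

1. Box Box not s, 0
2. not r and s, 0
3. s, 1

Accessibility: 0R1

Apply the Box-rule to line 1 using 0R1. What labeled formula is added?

Box not s, 1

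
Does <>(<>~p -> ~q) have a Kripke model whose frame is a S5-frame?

1. <>(<>~p -> ~q), w0
2. <>~p -> ~q, w1   [<>-rule on 1: fresh world w1, w0Rw1]
3. ~q, w1   [->-rule on 2 (branches; this branch)]
Accessibility: w0Rw0, w0Rw1, w1Rw0, w1Rw1

Yes, satisfiable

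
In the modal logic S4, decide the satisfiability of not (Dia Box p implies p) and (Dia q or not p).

Yes, satisfiable

1. not (Dia Box p implies p) and (Dia q or not p), w0
2. not (Dia Box p implies p), w0   [and-rule on 1]
3. Dia q or not p, w0   [and-rule on 1]
4. Dia Box p, w0   [neg-implies-rule on 2]
5. not p, w0   [neg-implies-rule on 2]
6. Box p, w1   [Dia-rule on 4: fresh world w1, w0Rw1]
7. p, w1   [Box-rule on 6 via w1Rw1]
Accessibility: w0Rw0, w0Rw1, w1Rw1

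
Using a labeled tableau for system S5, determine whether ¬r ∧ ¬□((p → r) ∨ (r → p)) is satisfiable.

1. ¬r ∧ ¬□((p → r) ∨ (r → p)), u
2. ¬r, u
3. ¬□((p → r) ∨ (r → p)), u
4. ¬((p → r) ∨ (r → p)), v
5. ¬(p → r), v
6. ¬(r → p), v
7. p, v
8. ¬r, v
9. r, v
10. ¬p, v
Accessibility: uRu, uRv, vRu, vRv
Branch closes: r and ¬r both at v.
Every branch closes; the branch above is one of them.

No, unsatisfiable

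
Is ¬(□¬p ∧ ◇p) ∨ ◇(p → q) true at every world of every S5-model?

Tableau for the negation ¬(¬(□¬p ∧ ◇p) ∨ ◇(p → q)):
1. ¬(¬(□¬p ∧ ◇p) ∨ ◇(p → q)), 0
2. □¬p ∧ ◇p, 0
3. ¬◇(p → q), 0
4. □¬p, 0
5. ◇p, 0
6. ¬(p → q), 0
7. p, 0
8. ¬q, 0
9. ¬p, 0
Accessibility: 0R0
Branch closes: p and ¬p both at 0.
All branches of the negation close; one closing branch shown above.

Yes, valid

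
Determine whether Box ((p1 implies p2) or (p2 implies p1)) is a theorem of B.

Tableau for the negation not Box ((p1 implies p2) or (p2 implies p1)):
1. not Box ((p1 implies p2) or (p2 implies p1)), w0
2. not ((p1 implies p2) or (p2 implies p1)), w1
3. not (p1 implies p2), w1
4. not (p2 implies p1), w1
5. p1, w1
6. not p2, w1
7. p2, w1
8. not p1, w1
Accessibility: w0Rw0, w0Rw1, w1Rw0, w1Rw1
Branch closes: p2 and not p2 both at w1.
Every branch of the negation's tableau closes; the branch above is one of them.

Yes, valid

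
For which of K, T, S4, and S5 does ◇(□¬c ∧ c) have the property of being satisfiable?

K

T-tableau for the formula:
1. ◇(□¬c ∧ c), u
2. □¬c ∧ c, v   [◇-rule on 1: fresh world v, uRv]
3. □¬c, v   [∧-rule on 2]
4. c, v   [∧-rule on 2]
5. ¬c, v   [□-rule on 3 via vRv]
Accessibility: uRu, uRv, vRv
Branch closes: c and ¬c both at v.
Every branch closes (one shown): unsatisfiable in T, hence also in S4, S5 (every S4/S5-frame is a T-frame).
K-tableau for the formula:
1. ◇(□¬c ∧ c), u
2. □¬c ∧ c, v   [◇-rule on 1: fresh world v, uRv]
3. □¬c, v   [∧-rule on 2]
4. c, v   [∧-rule on 2]
Accessibility: uRv
Complete open branch: satisfiable in K.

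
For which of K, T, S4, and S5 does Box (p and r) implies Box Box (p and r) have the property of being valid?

S4, S5

T-tableau for the negation not (Box (p and r) implies Box Box (p and r)):
1. not (Box (p and r) implies Box Box (p and r)), w0
2. Box (p and r), w0   [neg-implies-rule on 1]
3. not Box Box (p and r), w0   [neg-implies-rule on 1]
4. p and r, w0   [Box-rule on 2 via w0Rw0]
5. p, w0   [and-rule on 4]
6. r, w0   [and-rule on 4]
7. not Box (p and r), w1   [neg-Box-rule on 3: fresh world w1, w0Rw1]
8. p and r, w1   [Box-rule on 2 via w0Rw1]
9. p, w1   [and-rule on 8]
10. r, w1   [and-rule on 8]
11. not (p and r), w2   [neg-Box-rule on 7: fresh world w2, w1Rw2]
12. not r, w2   [neg-and-rule on 11 (branches; this branch)]
Accessibility: w0Rw0, w0Rw1, w1Rw1, w1Rw2, w2Rw2
Complete open branch: countermodel on a T-frame, so not valid in T, nor in K (the same frame is also a K-frame).
S4-tableau for the negation not (Box (p and r) implies Box Box (p and r)):
1. not (Box (p and r) implies Box Box (p and r)), w0
2. Box (p and r), w0   [neg-implies-rule on 1]
3. not Box Box (p and r), w0   [neg-implies-rule on 1]
4. p and r, w0   [Box-rule on 2 via w0Rw0]
5. p, w0   [and-rule on 4]
6. r, w0   [and-rule on 4]
7. not Box (p and r), w1   [neg-Box-rule on 3: fresh world w1, w0Rw1]
8. p and r, w1   [Box-rule on 2 via w0Rw1]
9. p, w1   [and-rule on 8]
10. r, w1   [and-rule on 8]
11. not (p and r), w2   [neg-Box-rule on 7: fresh world w2, w1Rw2]
12. p and r, w2   [Box-rule on 2 via w0Rw2]
13. p, w2   [and-rule on 12]
14. r, w2   [and-rule on 12]
15. not r, w2   [neg-and-rule on 11 (branches; this branch)]
Accessibility: w0Rw0, w0Rw1, w0Rw2, w1Rw1, w1Rw2, w2Rw2
Branch closes: r and not r both at w2.
Every branch closes (one shown): valid in S4, hence also in S5 (every theorem of S4 is a theorem of S5).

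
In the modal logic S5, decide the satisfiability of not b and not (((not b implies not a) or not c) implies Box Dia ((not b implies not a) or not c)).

Unsatisfiable

1. not b and not (((not b implies not a) or not c) implies Box Dia ((not b implies not a) or not c)), 0
2. not b, 0
3. not (((not b implies not a) or not c) implies Box Dia ((not b implies not a) or not c)), 0
4. (not b implies not a) or not c, 0
5. not Box Dia ((not b implies not a) or not c), 0
6. not b implies not a, 0
7. not a, 0
8. not Dia ((not b implies not a) or not c), 1
9. not ((not b implies not a) or not c), 0
10. not (not b implies not a), 0
11. c, 0
12. a, 0
Accessibility: 0R0, 0R1, 1R0, 1R1
Branch closes: a and not a both at 0.
All branches of the tableau close; one closing branch shown above.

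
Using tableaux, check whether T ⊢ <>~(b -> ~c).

Tableau for the negation ~<>~(b -> ~c):
1. ~<>~(b -> ~c), w0
2. b -> ~c, w0
3. ~c, w0
Accessibility: w0Rw0
The negation has an open branch (countermodel exists).

No, not valid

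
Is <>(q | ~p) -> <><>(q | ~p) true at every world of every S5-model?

Valid

Tableau for the negation ~(<>(q | ~p) -> <><>(q | ~p)):
1. ~(<>(q | ~p) -> <><>(q | ~p)), w0
2. <>(q | ~p), w0   [~->-rule on 1]
3. ~<><>(q | ~p), w0   [~->-rule on 1]
4. ~<>(q | ~p), w0   [~<>-rule on 3 via w0Rw0]
5. ~(q | ~p), w0   [~<>-rule on 4 via w0Rw0]
6. ~q, w0   [~|-rule on 5]
7. p, w0   [~|-rule on 5]
8. q | ~p, w1   [<>-rule on 2: fresh world w1, w0Rw1]
9. ~<>(q | ~p), w1   [~<>-rule on 3 via w0Rw1]
10. ~(q | ~p), w1   [~<>-rule on 4 via w0Rw1]
11. ~q, w1   [~|-rule on 10]
12. p, w1   [~|-rule on 10]
13. ~p, w1   [|-rule on 8 (branches; this branch)]
Accessibility: w0Rw0, w0Rw1, w1Rw0, w1Rw1
Branch closes: p and ~p both at w1.
All branches of the negation close; one closing branch shown above.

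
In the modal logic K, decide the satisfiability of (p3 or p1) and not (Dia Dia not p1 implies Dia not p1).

Satisfiable (open branch found)

1. (p3 or p1) and not (Dia Dia not p1 implies Dia not p1), u
2. p3 or p1, u
3. not (Dia Dia not p1 implies Dia not p1), u
4. Dia Dia not p1, u
5. not Dia not p1, u
6. p1, u
7. Dia not p1, v
8. p1, v
9. not p1, w
Accessibility: uRv, vRw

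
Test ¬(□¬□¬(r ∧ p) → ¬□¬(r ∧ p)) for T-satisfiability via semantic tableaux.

Unsatisfiable

1. ¬(□¬□¬(r ∧ p) → ¬□¬(r ∧ p)), w0
2. □¬□¬(r ∧ p), w0   [¬→-rule on 1]
3. □¬(r ∧ p), w0   [¬→-rule on 1]
4. ¬□¬(r ∧ p), w0   [□-rule on 2 via w0Rw0]
5. ¬(r ∧ p), w0   [□-rule on 3 via w0Rw0]
6. ¬p, w0   [¬∧-rule on 5 (branches; this branch)]
7. r ∧ p, w1   [¬□-rule on 4: fresh world w1, w0Rw1]
8. r, w1   [∧-rule on 7]
9. p, w1   [∧-rule on 7]
10. ¬□¬(r ∧ p), w1   [□-rule on 2 via w0Rw1]
11. ¬(r ∧ p), w1   [□-rule on 3 via w0Rw1]
12. ¬p, w1   [¬∧-rule on 11 (branches; this branch)]
Accessibility: w0Rw0, w0Rw1, w1Rw1
Branch closes: p and ¬p both at w1.
Every branch closes; the branch above is one of them.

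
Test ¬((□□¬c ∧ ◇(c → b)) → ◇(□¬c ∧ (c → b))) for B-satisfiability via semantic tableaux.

1. ¬((□□¬c ∧ ◇(c → b)) → ◇(□¬c ∧ (c → b))), u
2. □□¬c ∧ ◇(c → b), u
3. ¬◇(□¬c ∧ (c → b)), u
4. □□¬c, u
5. ◇(c → b), u
6. ¬(□¬c ∧ (c → b)), u
7. □¬c, u
8. ¬c, u
9. ¬□¬c, u
10. c → b, v
11. ¬(□¬c ∧ (c → b)), v
12. □¬c, v
13. ¬c, v
14. b, v
15. ¬□¬c, v
16. c, w
17. ¬(□¬c ∧ (c → b)), w
18. □¬c, w
19. ¬c, w
Accessibility: uRu, uRv, uRw, vRu, vRv, wRu, wRw
Branch closes: c and ¬c both at w.
(One branch shown.) All branches close.

No, unsatisfiable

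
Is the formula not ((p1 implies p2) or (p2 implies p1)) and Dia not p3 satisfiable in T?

1. not ((p1 implies p2) or (p2 implies p1)) and Dia not p3, w0
2. not ((p1 implies p2) or (p2 implies p1)), w0
3. Dia not p3, w0
4. not (p1 implies p2), w0
5. not (p2 implies p1), w0
6. p1, w0
7. not p2, w0
8. p2, w0
9. not p1, w0
Accessibility: w0Rw0
Branch closes: p2 and not p2 both at w0.
All branches of the tableau close; one closing branch shown above.

No, unsatisfiable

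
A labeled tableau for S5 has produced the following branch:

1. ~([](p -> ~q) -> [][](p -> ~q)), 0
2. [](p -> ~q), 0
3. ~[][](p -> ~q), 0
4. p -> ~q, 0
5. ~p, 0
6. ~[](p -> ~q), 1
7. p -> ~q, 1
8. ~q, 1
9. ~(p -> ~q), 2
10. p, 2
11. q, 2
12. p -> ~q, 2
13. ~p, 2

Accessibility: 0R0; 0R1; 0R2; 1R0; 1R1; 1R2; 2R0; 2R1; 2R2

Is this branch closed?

Both p and ~p appear at 2.

Yes, closed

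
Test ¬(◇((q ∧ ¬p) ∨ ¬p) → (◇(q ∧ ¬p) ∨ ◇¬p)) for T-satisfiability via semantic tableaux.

Unsatisfiable (every branch closes)

1. ¬(◇((q ∧ ¬p) ∨ ¬p) → (◇(q ∧ ¬p) ∨ ◇¬p)), 0
2. ◇((q ∧ ¬p) ∨ ¬p), 0
3. ¬(◇(q ∧ ¬p) ∨ ◇¬p), 0
4. ¬◇(q ∧ ¬p), 0
5. ¬◇¬p, 0
6. ¬(q ∧ ¬p), 0
7. p, 0
8. (q ∧ ¬p) ∨ ¬p, 1
9. ¬(q ∧ ¬p), 1
10. p, 1
11. q ∧ ¬p, 1
12. q, 1
13. ¬p, 1
Accessibility: 0R0, 0R1, 1R1
Branch closes: p and ¬p both at 1.
All branches of the tableau close; one closing branch shown above.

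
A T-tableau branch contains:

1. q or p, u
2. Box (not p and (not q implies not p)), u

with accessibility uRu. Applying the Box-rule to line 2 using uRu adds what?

not p and (not q implies not p), u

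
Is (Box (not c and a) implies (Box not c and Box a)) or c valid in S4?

Tableau for the negation not ((Box (not c and a) implies (Box not c and Box a)) or c):
1. not ((Box (not c and a) implies (Box not c and Box a)) or c), w0
2. not (Box (not c and a) implies (Box not c and Box a)), w0
3. not c, w0
4. Box (not c and a), w0
5. not (Box not c and Box a), w0
6. not c and a, w0
7. a, w0
8. not Box a, w0
9. not a, w1
10. not c and a, w1
11. not c, w1
12. a, w1
Accessibility: w0Rw0, w0Rw1, w1Rw1
Branch closes: a and not a both at w1.
Every branch of the negation's tableau closes; the branch above is one of them.

Yes, valid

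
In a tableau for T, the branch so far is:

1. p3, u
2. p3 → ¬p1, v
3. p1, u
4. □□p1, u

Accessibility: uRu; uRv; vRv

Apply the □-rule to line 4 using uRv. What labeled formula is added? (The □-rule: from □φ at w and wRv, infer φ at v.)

□p1, v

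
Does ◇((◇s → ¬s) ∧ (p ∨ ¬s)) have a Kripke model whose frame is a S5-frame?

Satisfiable (open branch found)

1. ◇((◇s → ¬s) ∧ (p ∨ ¬s)), w0
2. (◇s → ¬s) ∧ (p ∨ ¬s), w1
3. ◇s → ¬s, w1
4. p ∨ ¬s, w1
5. ¬s, w1
Accessibility: w0Rw0, w0Rw1, w1Rw0, w1Rw1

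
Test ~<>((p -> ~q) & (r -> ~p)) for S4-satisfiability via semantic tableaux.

1. ~<>((p -> ~q) & (r -> ~p)), u
2. ~((p -> ~q) & (r -> ~p)), u
3. ~(r -> ~p), u
4. r, u
5. p, u
Accessibility: uRu

Yes, satisfiable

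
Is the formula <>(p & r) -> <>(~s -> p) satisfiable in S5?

1. <>(p & r) -> <>(~s -> p), w0
2. <>(~s -> p), w0
3. ~s -> p, w1
4. p, w1
Accessibility: w0Rw0, w0Rw1, w1Rw0, w1Rw1

Satisfiable (open branch found)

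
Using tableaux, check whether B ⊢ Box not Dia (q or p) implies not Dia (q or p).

Valid

Tableau for the negation not (Box not Dia (q or p) implies not Dia (q or p)):
1. not (Box not Dia (q or p) implies not Dia (q or p)), 0
2. Box not Dia (q or p), 0
3. Dia (q or p), 0
4. not Dia (q or p), 0
5. not (q or p), 0
6. not q, 0
7. not p, 0
8. q or p, 1
9. not Dia (q or p), 1
10. not (q or p), 1
11. not q, 1
12. not p, 1
13. p, 1
Accessibility: 0R0, 0R1, 1R0, 1R1
Branch closes: p and not p both at 1.
Every branch of the negation's tableau closes; the branch above is one of them.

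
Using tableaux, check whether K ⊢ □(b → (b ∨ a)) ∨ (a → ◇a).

Tableau for the negation ¬(□(b → (b ∨ a)) ∨ (a → ◇a)):
1. ¬(□(b → (b ∨ a)) ∨ (a → ◇a)), w0
2. ¬□(b → (b ∨ a)), w0   [¬∨-rule on 1]
3. ¬(a → ◇a), w0   [¬∨-rule on 1]
4. a, w0   [¬→-rule on 3]
5. ¬◇a, w0   [¬→-rule on 3]
6. ¬(b → (b ∨ a)), w1   [¬□-rule on 2: fresh world w1, w0Rw1]
7. b, w1   [¬→-rule on 6]
8. ¬(b ∨ a), w1   [¬→-rule on 6]
9. ¬b, w1   [¬∨-rule on 8]
10. ¬a, w1   [¬∨-rule on 8]
Accessibility: w0Rw1
Branch closes: b and ¬b both at w1.
All branches of the negation close; one closing branch shown above.

Yes, valid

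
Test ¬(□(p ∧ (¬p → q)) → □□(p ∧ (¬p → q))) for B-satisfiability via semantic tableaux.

Yes, satisfiable

1. ¬(□(p ∧ (¬p → q)) → □□(p ∧ (¬p → q))), w0
2. □(p ∧ (¬p → q)), w0
3. ¬□□(p ∧ (¬p → q)), w0
4. p ∧ (¬p → q), w0
5. p, w0
6. ¬p → q, w0
7. q, w0
8. ¬□(p ∧ (¬p → q)), w1
9. p ∧ (¬p → q), w1
10. p, w1
11. ¬p → q, w1
12. q, w1
13. ¬(p ∧ (¬p → q)), w2
14. ¬(¬p → q), w2
15. ¬p, w2
16. ¬q, w2
Accessibility: w0Rw0, w0Rw1, w1Rw0, w1Rw1, w1Rw2, w2Rw1, w2Rw2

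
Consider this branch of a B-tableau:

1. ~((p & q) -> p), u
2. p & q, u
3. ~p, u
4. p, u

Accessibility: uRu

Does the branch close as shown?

Yes, closed

Both p and ~p appear at u.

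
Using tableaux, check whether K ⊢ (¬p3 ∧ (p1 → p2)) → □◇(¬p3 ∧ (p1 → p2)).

Invalid (countermodel exists)

Tableau for the negation ¬((¬p3 ∧ (p1 → p2)) → □◇(¬p3 ∧ (p1 → p2))):
1. ¬((¬p3 ∧ (p1 → p2)) → □◇(¬p3 ∧ (p1 → p2))), 0
2. ¬p3 ∧ (p1 → p2), 0
3. ¬□◇(¬p3 ∧ (p1 → p2)), 0
4. ¬p3, 0
5. p1 → p2, 0
6. p2, 0
7. ¬◇(¬p3 ∧ (p1 → p2)), 1
Accessibility: 0R1
The negation has an open branch (countermodel exists).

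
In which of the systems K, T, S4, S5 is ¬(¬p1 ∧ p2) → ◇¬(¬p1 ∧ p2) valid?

T, S4, S5

K-tableau for the negation ¬(¬(¬p1 ∧ p2) → ◇¬(¬p1 ∧ p2)):
1. ¬(¬(¬p1 ∧ p2) → ◇¬(¬p1 ∧ p2)), 0
2. ¬(¬p1 ∧ p2), 0   [¬→-rule on 1]
3. ¬◇¬(¬p1 ∧ p2), 0   [¬→-rule on 1]
4. ¬p2, 0   [¬∧-rule on 2 (branches; this branch)]
Complete open branch: countermodel on a K-frame, so not valid in K.
T-tableau for the negation ¬(¬(¬p1 ∧ p2) → ◇¬(¬p1 ∧ p2)):
1. ¬(¬(¬p1 ∧ p2) → ◇¬(¬p1 ∧ p2)), 0
2. ¬(¬p1 ∧ p2), 0   [¬→-rule on 1]
3. ¬◇¬(¬p1 ∧ p2), 0   [¬→-rule on 1]
4. ¬p1 ∧ p2, 0   [¬◇-rule on 3 via 0R0]
5. ¬p1, 0   [∧-rule on 4]
6. p2, 0   [∧-rule on 4]
7. ¬p2, 0   [¬∧-rule on 2 (branches; this branch)]
Accessibility: 0R0
Branch closes: p2 and ¬p2 both at 0.
Every branch closes (one shown): valid in T, hence also in S4, S5 (every theorem of T is a theorem of S4 and S5).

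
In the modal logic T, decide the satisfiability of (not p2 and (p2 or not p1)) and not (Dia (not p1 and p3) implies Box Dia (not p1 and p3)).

1. (not p2 and (p2 or not p1)) and not (Dia (not p1 and p3) implies Box Dia (not p1 and p3)), u
2. not p2 and (p2 or not p1), u
3. not (Dia (not p1 and p3) implies Box Dia (not p1 and p3)), u
4. not p2, u
5. p2 or not p1, u
6. Dia (not p1 and p3), u
7. not Box Dia (not p1 and p3), u
8. not p1, u
9. not p1 and p3, v
10. not p1, v
11. p3, v
12. not Dia (not p1 and p3), w
13. not (not p1 and p3), w
14. not p3, w
Accessibility: uRu, uRv, uRw, vRv, wRw

Yes, satisfiable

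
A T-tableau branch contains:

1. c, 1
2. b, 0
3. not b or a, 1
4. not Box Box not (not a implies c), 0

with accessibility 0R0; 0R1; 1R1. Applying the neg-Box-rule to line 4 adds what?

a fresh world 2 with 0R2, and not Box not (not a implies c) at 2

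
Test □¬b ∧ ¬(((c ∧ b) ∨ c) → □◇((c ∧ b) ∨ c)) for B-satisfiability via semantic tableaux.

Unsatisfiable

1. □¬b ∧ ¬(((c ∧ b) ∨ c) → □◇((c ∧ b) ∨ c)), u
2. □¬b, u
3. ¬(((c ∧ b) ∨ c) → □◇((c ∧ b) ∨ c)), u
4. (c ∧ b) ∨ c, u
5. ¬□◇((c ∧ b) ∨ c), u
6. ¬b, u
7. c, u
8. ¬◇((c ∧ b) ∨ c), v
9. ¬b, v
10. ¬((c ∧ b) ∨ c), u
11. ¬(c ∧ b), u
12. ¬c, u
Accessibility: uRu, uRv, vRu, vRv
Branch closes: c and ¬c both at u.
Every branch closes; the branch above is one of them.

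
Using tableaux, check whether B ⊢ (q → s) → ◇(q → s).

Valid

Tableau for the negation ¬((q → s) → ◇(q → s)):
1. ¬((q → s) → ◇(q → s)), u
2. q → s, u
3. ¬◇(q → s), u
4. ¬(q → s), u
5. q, u
6. ¬s, u
7. s, u
Accessibility: uRu
Branch closes: s and ¬s both at u.
Every branch of the negation's tableau closes; the branch above is one of them.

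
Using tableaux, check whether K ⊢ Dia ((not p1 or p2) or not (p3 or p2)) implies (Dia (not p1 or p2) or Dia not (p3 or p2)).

Tableau for the negation not (Dia ((not p1 or p2) or not (p3 or p2)) implies (Dia (not p1 or p2) or Dia not (p3 or p2))):
1. not (Dia ((not p1 or p2) or not (p3 or p2)) implies (Dia (not p1 or p2) or Dia not (p3 or p2))), w0
2. Dia ((not p1 or p2) or not (p3 or p2)), w0
3. not (Dia (not p1 or p2) or Dia not (p3 or p2)), w0
4. not Dia (not p1 or p2), w0
5. not Dia not (p3 or p2), w0
6. (not p1 or p2) or not (p3 or p2), w1
7. not (not p1 or p2), w1
8. p1, w1
9. not p2, w1
10. p3 or p2, w1
11. not (p3 or p2), w1
12. not p3, w1
13. p2, w1
Accessibility: w0Rw1
Branch closes: p2 and not p2 both at w1.
Every branch of the negation's tableau closes; the branch above is one of them.

Valid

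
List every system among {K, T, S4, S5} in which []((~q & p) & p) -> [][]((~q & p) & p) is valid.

S4, S5

S4-tableau for the negation ~([]((~q & p) & p) -> [][]((~q & p) & p)):
1. ~([]((~q & p) & p) -> [][]((~q & p) & p)), w0
2. []((~q & p) & p), w0
3. ~[][]((~q & p) & p), w0
4. (~q & p) & p, w0
5. ~q & p, w0
6. p, w0
7. ~q, w0
8. ~[]((~q & p) & p), w1
9. (~q & p) & p, w1
10. ~q & p, w1
11. p, w1
12. ~q, w1
13. ~((~q & p) & p), w2
14. (~q & p) & p, w2
15. ~q & p, w2
16. p, w2
17. ~q, w2
18. ~(~q & p), w2
19. ~p, w2
Accessibility: w0Rw0, w0Rw1, w0Rw2, w1Rw1, w1Rw2, w2Rw2
Branch closes: p and ~p both at w2.
Every branch closes (one shown): valid in S4, hence also in S5 (every theorem of S4 is a theorem of S5).
T-tableau for the negation ~([]((~q & p) & p) -> [][]((~q & p) & p)):
1. ~([]((~q & p) & p) -> [][]((~q & p) & p)), w0
2. []((~q & p) & p), w0
3. ~[][]((~q & p) & p), w0
4. (~q & p) & p, w0
5. ~q & p, w0
6. p, w0
7. ~q, w0
8. ~[]((~q & p) & p), w1
9. (~q & p) & p, w1
10. ~q & p, w1
11. p, w1
12. ~q, w1
13. ~((~q & p) & p), w2
14. ~p, w2
Accessibility: w0Rw0, w0Rw1, w1Rw1, w1Rw2, w2Rw2
Complete open branch: countermodel on a T-frame, so not valid in T, nor in K (the same frame is also a K-frame).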